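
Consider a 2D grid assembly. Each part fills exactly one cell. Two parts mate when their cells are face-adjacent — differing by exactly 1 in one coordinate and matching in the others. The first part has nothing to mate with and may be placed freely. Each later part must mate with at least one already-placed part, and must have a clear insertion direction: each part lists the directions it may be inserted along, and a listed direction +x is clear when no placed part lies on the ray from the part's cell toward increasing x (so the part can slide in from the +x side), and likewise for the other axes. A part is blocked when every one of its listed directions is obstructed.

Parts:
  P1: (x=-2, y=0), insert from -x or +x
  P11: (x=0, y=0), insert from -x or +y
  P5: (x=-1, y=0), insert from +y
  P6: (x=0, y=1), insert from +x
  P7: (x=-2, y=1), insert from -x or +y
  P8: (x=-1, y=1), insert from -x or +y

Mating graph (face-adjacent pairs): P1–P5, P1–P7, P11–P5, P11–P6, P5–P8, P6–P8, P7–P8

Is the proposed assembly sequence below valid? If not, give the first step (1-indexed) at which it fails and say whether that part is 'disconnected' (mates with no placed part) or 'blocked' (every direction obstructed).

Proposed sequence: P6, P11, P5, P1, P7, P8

Valid

1. P6@(0, 1) [+x clear] — {P6}
2. P11@(0, 0) [-x clear] — {P11, P6}
3. P5@(-1, 0) [+y clear] — {P11, P5, P6}
4. P1@(-2, 0) [-x clear] — {P1, P11, P5, P6}
5. P7@(-2, 1) [-x clear] — {P1, P11, P5, P6, P7}
6. P8@(-1, 1) [+y clear] — {P1, P11, P5, P6, P7, P8}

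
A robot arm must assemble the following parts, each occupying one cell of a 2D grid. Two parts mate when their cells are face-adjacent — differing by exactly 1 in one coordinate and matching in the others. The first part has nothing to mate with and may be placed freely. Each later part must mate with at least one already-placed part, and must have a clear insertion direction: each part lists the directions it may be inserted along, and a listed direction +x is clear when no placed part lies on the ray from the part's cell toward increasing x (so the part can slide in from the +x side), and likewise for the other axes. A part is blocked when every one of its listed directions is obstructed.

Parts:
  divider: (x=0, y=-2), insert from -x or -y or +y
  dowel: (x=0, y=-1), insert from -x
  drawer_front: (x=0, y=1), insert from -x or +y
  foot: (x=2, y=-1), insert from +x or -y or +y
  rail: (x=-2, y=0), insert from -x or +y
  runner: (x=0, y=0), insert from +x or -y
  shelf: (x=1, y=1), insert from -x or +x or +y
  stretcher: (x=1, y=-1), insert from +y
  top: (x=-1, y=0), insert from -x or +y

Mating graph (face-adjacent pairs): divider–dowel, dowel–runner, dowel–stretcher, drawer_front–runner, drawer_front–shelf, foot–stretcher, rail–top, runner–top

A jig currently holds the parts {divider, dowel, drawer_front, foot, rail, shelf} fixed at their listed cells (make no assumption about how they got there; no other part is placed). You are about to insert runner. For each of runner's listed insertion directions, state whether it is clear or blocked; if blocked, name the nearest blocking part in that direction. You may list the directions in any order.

+x: ray from runner(0, 0) has no placed part ⇒ clear
-y: nearest on ray is dowel@(0, -1) ⇒ blocked

+x: clear; -y: blocked by dowel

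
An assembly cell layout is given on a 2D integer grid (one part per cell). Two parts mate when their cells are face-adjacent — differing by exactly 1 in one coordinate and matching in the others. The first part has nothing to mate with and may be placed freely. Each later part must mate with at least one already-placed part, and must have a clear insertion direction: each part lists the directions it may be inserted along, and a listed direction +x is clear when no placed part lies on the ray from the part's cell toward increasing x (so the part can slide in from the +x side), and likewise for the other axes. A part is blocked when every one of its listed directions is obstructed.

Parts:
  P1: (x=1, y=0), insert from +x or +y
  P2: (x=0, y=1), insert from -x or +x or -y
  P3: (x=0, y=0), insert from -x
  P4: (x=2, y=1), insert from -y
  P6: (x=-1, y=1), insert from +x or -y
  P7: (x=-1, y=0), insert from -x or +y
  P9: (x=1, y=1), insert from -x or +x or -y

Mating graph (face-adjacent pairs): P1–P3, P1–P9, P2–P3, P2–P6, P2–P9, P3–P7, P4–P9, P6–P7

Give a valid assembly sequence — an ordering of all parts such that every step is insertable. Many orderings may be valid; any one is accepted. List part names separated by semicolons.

P1; P9; P2; P6; P3; P7; P4

1. P1@(1, 0) [+x clear] — {P1}
2. P9@(1, 1) [-x clear] — {P1, P9}
3. P2@(0, 1) [-x clear] — {P1, P2, P9}
4. P6@(-1, 1) [-y clear] — {P1, P2, P6, P9}
5. P3@(0, 0) [-x clear] — {P1, P2, P3, P6, P9}
6. P7@(-1, 0) [-x clear] — {P1, P2, P3, P6, P7, P9}
7. P4@(2, 1) [-y clear] — {P1, P2, P3, P4, P6, P7, P9}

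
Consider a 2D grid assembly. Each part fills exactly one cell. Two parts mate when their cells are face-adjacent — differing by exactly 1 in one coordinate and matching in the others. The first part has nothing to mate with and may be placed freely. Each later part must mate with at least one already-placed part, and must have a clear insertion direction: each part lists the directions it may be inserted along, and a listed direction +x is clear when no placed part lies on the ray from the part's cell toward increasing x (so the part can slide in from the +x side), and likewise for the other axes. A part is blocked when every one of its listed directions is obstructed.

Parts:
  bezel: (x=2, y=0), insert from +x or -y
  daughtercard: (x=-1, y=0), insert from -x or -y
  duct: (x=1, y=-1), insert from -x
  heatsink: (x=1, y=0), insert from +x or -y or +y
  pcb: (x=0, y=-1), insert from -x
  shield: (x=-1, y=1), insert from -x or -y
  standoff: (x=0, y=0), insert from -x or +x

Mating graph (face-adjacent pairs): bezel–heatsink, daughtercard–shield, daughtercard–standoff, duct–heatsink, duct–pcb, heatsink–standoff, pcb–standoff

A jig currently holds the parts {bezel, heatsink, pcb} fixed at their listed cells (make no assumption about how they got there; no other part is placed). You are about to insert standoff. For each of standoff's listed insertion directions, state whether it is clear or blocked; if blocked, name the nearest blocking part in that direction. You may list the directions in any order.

+x: blocked by heatsink; -x: clear

-x: ray from standoff(0, 0) has no placed part ⇒ clear
+x: nearest on ray is heatsink@(1, 0) ⇒ blocked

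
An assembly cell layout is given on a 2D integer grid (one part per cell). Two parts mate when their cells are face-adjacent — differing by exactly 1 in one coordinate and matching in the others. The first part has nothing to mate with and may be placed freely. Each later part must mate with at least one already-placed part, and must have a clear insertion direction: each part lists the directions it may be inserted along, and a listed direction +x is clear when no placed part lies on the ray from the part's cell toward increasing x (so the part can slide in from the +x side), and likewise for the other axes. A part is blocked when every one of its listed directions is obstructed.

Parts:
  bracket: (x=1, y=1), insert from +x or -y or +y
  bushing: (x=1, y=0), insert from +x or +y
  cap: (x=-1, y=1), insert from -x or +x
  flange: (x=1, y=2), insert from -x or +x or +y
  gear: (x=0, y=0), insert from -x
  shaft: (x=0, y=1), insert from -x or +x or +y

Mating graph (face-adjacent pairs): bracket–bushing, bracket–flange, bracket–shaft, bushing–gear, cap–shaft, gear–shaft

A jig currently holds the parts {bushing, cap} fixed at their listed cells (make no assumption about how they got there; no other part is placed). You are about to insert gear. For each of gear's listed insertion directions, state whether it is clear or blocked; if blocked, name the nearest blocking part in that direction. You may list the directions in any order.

-x: ray from gear(0, 0) has no placed part ⇒ clear

-x: clear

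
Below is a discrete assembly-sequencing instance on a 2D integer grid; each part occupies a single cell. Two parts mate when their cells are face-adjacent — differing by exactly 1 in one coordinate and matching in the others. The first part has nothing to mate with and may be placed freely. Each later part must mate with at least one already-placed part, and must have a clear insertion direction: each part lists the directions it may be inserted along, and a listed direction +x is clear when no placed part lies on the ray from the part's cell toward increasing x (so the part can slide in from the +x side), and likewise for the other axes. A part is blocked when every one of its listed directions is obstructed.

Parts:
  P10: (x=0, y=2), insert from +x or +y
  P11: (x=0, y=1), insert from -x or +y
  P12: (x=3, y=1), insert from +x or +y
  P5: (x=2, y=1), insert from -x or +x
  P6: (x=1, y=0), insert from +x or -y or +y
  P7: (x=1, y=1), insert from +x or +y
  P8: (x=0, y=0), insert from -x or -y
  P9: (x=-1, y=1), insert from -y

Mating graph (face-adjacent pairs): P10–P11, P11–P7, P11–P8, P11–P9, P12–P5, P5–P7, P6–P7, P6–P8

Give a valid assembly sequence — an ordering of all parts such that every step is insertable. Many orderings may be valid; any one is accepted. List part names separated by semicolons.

P7; P11; P6; P5; P12; P10; P8; P9

1. P7@(1, 1) [+x clear] — {P7}
2. P11@(0, 1) [-x clear] — {P11, P7}
3. P6@(1, 0) [+x clear] — {P11, P6, P7}
4. P5@(2, 1) [+x clear] — {P11, P5, P6, P7}
5. P12@(3, 1) [+x clear] — {P11, P12, P5, P6, P7}
6. P10@(0, 2) [+x clear] — {P10, P11, P12, P5, P6, P7}
7. P8@(0, 0) [-x clear] — {P10, P11, P12, P5, P6, P7, P8}
8. P9@(-1, 1) [-y clear] — {P10, P11, P12, P5, P6, P7, P8, P9}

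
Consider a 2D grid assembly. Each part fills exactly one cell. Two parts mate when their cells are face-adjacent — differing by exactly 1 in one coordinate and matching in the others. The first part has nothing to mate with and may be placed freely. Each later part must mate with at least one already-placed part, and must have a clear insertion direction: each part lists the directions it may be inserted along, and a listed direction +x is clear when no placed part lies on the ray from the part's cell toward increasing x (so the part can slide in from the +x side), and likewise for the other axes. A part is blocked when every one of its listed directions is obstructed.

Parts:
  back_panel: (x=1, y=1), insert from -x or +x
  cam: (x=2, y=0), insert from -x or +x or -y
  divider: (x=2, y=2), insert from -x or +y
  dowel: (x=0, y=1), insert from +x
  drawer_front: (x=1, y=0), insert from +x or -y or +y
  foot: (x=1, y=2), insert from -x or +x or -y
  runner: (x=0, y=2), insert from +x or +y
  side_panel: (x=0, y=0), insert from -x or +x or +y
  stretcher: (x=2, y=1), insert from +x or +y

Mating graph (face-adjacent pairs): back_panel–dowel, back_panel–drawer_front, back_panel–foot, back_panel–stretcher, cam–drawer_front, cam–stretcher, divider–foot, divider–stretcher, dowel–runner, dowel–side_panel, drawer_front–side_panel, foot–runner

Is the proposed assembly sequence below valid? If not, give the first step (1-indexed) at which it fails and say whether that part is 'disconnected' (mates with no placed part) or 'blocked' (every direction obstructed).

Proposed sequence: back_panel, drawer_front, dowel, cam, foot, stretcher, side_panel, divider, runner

Invalid at step 3 (blocked)

1. back_panel@(1, 1) [-x clear] — {back_panel}
2. drawer_front@(1, 0) [+x clear] — {back_panel, drawer_front}
3. dowel@(0, 1) — +x all obstructed ⇒ blocked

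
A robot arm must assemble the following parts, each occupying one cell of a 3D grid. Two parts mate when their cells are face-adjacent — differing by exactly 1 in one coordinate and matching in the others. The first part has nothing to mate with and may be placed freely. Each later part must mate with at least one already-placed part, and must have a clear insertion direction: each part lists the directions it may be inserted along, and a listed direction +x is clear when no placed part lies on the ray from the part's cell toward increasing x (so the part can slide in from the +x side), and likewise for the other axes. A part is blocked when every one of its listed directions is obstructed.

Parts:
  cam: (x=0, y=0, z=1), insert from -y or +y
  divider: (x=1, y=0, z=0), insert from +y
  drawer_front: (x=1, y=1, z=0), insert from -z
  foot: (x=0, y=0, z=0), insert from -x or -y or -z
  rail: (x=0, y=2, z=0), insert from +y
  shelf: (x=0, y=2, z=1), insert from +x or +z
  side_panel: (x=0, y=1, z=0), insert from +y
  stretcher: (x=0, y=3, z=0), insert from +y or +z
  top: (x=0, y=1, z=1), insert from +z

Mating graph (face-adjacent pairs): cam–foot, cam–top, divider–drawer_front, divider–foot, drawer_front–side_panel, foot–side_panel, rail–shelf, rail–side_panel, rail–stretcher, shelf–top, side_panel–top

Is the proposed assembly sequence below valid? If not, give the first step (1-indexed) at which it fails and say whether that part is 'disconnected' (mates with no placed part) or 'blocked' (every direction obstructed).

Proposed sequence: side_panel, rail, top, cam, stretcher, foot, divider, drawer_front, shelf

1. side_panel@(0, 1, 0) [+y clear] — {side_panel}
2. rail@(0, 2, 0) [+y clear] — {rail, side_panel}
3. top@(0, 1, 1) [+z clear] — {rail, side_panel, top}
4. cam@(0, 0, 1) [-y clear] — {cam, rail, side_panel, top}
5. stretcher@(0, 3, 0) [+y clear] — {cam, rail, side_panel, stretcher, top}
6. foot@(0, 0, 0) [-x clear] — {cam, foot, rail, side_panel, stretcher, top}
7. divider@(1, 0, 0) [+y clear] — {cam, divider, foot, rail, side_panel, stretcher, top}
8. drawer_front@(1, 1, 0) [-z clear] — {cam, divider, drawer_front, foot, rail, side_panel, stretcher, top}
9. shelf@(0, 2, 1) [+x clear] — {cam, divider, drawer_front, foot, rail, shelf, side_panel, stretcher, top}

Valid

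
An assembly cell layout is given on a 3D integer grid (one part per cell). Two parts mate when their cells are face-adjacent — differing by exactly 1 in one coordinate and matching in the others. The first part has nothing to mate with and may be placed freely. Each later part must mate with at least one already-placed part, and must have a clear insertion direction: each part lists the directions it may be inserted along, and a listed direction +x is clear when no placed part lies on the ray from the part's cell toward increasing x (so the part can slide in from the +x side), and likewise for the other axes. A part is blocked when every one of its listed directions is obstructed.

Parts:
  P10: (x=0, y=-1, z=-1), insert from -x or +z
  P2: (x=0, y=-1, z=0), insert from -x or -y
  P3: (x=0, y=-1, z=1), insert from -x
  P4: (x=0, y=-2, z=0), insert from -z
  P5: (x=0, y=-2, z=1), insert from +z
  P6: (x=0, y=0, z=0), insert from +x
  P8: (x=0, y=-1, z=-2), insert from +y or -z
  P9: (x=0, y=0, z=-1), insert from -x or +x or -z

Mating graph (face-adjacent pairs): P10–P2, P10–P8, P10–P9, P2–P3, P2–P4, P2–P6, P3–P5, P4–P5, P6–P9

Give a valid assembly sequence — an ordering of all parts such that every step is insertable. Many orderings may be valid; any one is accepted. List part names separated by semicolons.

1. P3@(0, -1, 1) [-x clear] — {P3}
2. P2@(0, -1, 0) [-x clear] — {P2, P3}
3. P4@(0, -2, 0) [-z clear] — {P2, P3, P4}
4. P10@(0, -1, -1) [-x clear] — {P10, P2, P3, P4}
5. P9@(0, 0, -1) [-x clear] — {P10, P2, P3, P4, P9}
6. P8@(0, -1, -2) [+y clear] — {P10, P2, P3, P4, P8, P9}
7. P6@(0, 0, 0) [+x clear] — {P10, P2, P3, P4, P6, P8, P9}
8. P5@(0, -2, 1) [+z clear] — {P10, P2, P3, P4, P5, P6, P8, P9}

P3; P2; P4; P10; P9; P8; P6; P5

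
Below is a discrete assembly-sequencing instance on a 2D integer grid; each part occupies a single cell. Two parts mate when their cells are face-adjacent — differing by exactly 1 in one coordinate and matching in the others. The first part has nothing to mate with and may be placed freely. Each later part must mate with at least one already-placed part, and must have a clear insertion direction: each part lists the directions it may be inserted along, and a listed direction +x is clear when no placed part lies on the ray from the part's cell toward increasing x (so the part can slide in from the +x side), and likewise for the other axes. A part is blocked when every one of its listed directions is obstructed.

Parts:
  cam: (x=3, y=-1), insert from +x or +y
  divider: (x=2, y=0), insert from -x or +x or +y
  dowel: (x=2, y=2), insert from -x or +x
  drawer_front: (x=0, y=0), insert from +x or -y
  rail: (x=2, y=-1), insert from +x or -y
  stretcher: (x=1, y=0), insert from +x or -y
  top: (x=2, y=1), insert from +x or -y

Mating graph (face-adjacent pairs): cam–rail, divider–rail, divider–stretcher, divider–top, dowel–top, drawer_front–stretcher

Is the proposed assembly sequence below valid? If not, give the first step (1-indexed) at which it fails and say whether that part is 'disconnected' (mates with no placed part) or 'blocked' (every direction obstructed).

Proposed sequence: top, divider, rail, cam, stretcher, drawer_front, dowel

Valid

1. top@(2, 1) [+x clear] — {top}
2. divider@(2, 0) [-x clear] — {divider, top}
3. rail@(2, -1) [+x clear] — {divider, rail, top}
4. cam@(3, -1) [+x clear] — {cam, divider, rail, top}
5. stretcher@(1, 0) [-y clear] — {cam, divider, rail, stretcher, top}
6. drawer_front@(0, 0) [-y clear] — {cam, divider, drawer_front, rail, stretcher, top}
7. dowel@(2, 2) [-x clear] — {cam, divider, dowel, drawer_front, rail, stretcher, top}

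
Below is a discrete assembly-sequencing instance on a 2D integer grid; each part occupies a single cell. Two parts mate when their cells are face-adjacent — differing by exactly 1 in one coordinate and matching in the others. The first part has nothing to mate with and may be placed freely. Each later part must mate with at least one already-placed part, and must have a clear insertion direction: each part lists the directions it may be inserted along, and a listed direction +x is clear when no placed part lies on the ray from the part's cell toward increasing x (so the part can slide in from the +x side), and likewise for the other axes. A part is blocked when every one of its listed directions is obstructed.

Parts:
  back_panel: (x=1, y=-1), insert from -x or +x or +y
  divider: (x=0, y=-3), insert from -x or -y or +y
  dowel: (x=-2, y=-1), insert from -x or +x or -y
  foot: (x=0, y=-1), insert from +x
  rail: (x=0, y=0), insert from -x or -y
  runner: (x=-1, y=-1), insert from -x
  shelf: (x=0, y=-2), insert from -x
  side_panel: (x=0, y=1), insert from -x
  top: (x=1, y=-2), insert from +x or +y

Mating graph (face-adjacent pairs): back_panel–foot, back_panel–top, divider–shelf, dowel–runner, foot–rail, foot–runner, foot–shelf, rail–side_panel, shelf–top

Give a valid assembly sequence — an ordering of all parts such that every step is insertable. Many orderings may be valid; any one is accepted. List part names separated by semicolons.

1. side_panel@(0, 1) [-x clear] — {side_panel}
2. rail@(0, 0) [-x clear] — {rail, side_panel}
3. foot@(0, -1) [+x clear] — {foot, rail, side_panel}
4. shelf@(0, -2) [-x clear] — {foot, rail, shelf, side_panel}
5. top@(1, -2) [+x clear] — {foot, rail, shelf, side_panel, top}
6. runner@(-1, -1) [-x clear] — {foot, rail, runner, shelf, side_panel, top}
7. back_panel@(1, -1) [+x clear] — {back_panel, foot, rail, runner, shelf, side_panel, top}
8. dowel@(-2, -1) [-x clear] — {back_panel, dowel, foot, rail, runner, shelf, side_panel, top}
9. divider@(0, -3) [-x clear] — {back_panel, divider, dowel, foot, rail, runner, shelf, side_panel, top}

side_panel; rail; foot; shelf; top; runner; back_panel; dowel; divider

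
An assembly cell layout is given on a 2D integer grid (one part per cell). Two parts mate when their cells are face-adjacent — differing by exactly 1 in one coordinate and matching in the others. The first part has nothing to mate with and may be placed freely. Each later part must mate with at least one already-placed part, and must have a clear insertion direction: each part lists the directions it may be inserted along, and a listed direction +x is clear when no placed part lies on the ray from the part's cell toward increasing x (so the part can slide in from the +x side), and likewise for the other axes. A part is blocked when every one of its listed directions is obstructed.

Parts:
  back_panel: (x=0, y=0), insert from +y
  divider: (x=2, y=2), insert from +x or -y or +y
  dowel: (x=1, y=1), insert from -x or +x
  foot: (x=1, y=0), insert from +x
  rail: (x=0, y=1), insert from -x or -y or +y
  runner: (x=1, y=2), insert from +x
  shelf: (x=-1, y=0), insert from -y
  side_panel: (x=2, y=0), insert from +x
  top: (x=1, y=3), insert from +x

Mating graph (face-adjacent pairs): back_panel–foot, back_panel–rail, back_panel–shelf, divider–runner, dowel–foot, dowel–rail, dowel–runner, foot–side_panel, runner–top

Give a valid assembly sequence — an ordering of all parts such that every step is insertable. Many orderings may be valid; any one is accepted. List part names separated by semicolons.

back_panel; foot; dowel; side_panel; rail; shelf; runner; divider; top

1. back_panel@(0, 0) [+y clear] — {back_panel}
2. foot@(1, 0) [+x clear] — {back_panel, foot}
3. dowel@(1, 1) [-x clear] — {back_panel, dowel, foot}
4. side_panel@(2, 0) [+x clear] — {back_panel, dowel, foot, side_panel}
5. rail@(0, 1) [-x clear] — {back_panel, dowel, foot, rail, side_panel}
6. shelf@(-1, 0) [-y clear] — {back_panel, dowel, foot, rail, shelf, side_panel}
7. runner@(1, 2) [+x clear] — {back_panel, dowel, foot, rail, runner, shelf, side_panel}
8. divider@(2, 2) [+x clear] — {back_panel, divider, dowel, foot, rail, runner, shelf, side_panel}
9. top@(1, 3) [+x clear] — {back_panel, divider, dowel, foot, rail, runner, shelf, side_panel, top}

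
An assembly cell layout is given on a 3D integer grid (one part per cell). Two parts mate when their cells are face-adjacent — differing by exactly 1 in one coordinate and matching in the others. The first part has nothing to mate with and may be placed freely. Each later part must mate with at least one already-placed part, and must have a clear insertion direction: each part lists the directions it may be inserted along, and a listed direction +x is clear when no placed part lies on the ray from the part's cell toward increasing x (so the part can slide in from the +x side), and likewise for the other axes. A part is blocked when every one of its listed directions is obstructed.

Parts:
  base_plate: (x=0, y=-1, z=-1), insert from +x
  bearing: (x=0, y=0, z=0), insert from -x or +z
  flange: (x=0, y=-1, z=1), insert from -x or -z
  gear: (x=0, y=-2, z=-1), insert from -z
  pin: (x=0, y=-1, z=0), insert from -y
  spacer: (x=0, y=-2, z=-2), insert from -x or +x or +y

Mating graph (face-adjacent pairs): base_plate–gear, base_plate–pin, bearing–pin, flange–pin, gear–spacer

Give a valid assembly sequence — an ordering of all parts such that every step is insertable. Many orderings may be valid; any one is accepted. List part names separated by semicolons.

1. bearing@(0, 0, 0) [-x clear] — {bearing}
2. pin@(0, -1, 0) [-y clear] — {bearing, pin}
3. base_plate@(0, -1, -1) [+x clear] — {base_plate, bearing, pin}
4. gear@(0, -2, -1) [-z clear] — {base_plate, bearing, gear, pin}
5. spacer@(0, -2, -2) [-x clear] — {base_plate, bearing, gear, pin, spacer}
6. flange@(0, -1, 1) [-x clear] — {base_plate, bearing, flange, gear, pin, spacer}

bearing; pin; base_plate; gear; spacer; flange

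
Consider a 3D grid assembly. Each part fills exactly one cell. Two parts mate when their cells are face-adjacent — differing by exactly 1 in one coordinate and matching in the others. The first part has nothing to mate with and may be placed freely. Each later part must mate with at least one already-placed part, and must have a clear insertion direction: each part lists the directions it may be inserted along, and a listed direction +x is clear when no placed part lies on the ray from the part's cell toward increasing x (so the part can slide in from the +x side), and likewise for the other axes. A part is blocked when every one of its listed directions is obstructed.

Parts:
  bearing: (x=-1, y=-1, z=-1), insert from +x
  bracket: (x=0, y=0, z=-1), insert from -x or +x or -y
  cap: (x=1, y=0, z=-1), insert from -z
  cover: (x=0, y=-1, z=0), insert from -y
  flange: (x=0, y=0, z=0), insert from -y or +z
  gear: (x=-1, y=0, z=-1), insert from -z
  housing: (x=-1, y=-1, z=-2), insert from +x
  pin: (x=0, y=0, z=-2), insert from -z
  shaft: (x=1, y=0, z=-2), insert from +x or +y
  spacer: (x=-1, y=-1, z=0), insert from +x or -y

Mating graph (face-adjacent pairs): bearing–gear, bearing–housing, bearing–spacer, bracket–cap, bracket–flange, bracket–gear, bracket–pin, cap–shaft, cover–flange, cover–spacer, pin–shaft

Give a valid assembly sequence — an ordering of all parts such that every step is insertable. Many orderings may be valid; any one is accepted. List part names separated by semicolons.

pin; bracket; gear; bearing; flange; cover; cap; shaft; spacer; housing

1. pin@(0, 0, -2) [-z clear] — {pin}
2. bracket@(0, 0, -1) [-x clear] — {bracket, pin}
3. gear@(-1, 0, -1) [-z clear] — {bracket, gear, pin}
4. bearing@(-1, -1, -1) [+x clear] — {bearing, bracket, gear, pin}
5. flange@(0, 0, 0) [-y clear] — {bearing, bracket, flange, gear, pin}
6. cover@(0, -1, 0) [-y clear] — {bearing, bracket, cover, flange, gear, pin}
7. cap@(1, 0, -1) [-z clear] — {bearing, bracket, cap, cover, flange, gear, pin}
8. shaft@(1, 0, -2) [+x clear] — {bearing, bracket, cap, cover, flange, gear, pin, shaft}
9. spacer@(-1, -1, 0) [-y clear] — {bearing, bracket, cap, cover, flange, gear, pin, shaft, spacer}
10. housing@(-1, -1, -2) [+x clear] — {bearing, bracket, cap, cover, flange, gear, housing, pin, shaft, spacer}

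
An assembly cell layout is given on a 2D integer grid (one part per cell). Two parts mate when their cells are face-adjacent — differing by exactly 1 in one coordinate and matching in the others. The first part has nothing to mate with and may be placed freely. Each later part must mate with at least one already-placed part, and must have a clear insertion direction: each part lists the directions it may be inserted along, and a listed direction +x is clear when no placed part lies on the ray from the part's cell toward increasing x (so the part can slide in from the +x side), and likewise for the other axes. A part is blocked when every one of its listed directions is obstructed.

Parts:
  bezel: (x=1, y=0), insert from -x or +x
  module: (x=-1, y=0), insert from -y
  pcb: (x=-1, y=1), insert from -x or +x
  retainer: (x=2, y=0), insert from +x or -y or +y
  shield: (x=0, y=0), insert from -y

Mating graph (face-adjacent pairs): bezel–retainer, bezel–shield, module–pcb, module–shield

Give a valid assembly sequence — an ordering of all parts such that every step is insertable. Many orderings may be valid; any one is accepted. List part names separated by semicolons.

shield; bezel; retainer; module; pcb

1. shield@(0, 0) [-y clear] — {shield}
2. bezel@(1, 0) [+x clear] — {bezel, shield}
3. retainer@(2, 0) [+x clear] — {bezel, retainer, shield}
4. module@(-1, 0) [-y clear] — {bezel, module, retainer, shield}
5. pcb@(-1, 1) [-x clear] — {bezel, module, pcb, retainer, shield}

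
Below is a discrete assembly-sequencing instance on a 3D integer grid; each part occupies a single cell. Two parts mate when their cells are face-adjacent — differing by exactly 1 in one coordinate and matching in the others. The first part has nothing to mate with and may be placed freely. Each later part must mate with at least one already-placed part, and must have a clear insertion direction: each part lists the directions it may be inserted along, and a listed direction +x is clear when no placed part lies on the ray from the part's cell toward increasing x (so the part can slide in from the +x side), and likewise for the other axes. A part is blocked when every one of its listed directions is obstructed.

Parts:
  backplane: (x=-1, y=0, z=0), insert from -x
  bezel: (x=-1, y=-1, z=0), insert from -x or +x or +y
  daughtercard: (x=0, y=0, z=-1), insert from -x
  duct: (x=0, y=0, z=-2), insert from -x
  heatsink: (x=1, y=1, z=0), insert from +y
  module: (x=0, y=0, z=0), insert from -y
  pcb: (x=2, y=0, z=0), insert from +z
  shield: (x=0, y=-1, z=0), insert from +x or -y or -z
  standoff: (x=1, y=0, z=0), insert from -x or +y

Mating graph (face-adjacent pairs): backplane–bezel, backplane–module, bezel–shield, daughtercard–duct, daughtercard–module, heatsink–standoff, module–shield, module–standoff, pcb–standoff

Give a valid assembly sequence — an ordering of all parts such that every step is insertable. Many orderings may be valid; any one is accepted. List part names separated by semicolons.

module; shield; bezel; backplane; standoff; pcb; heatsink; daughtercard; duct

1. module@(0, 0, 0) [-y clear] — {module}
2. shield@(0, -1, 0) [+x clear] — {module, shield}
3. bezel@(-1, -1, 0) [-x clear] — {bezel, module, shield}
4. backplane@(-1, 0, 0) [-x clear] — {backplane, bezel, module, shield}
5. standoff@(1, 0, 0) [+y clear] — {backplane, bezel, module, shield, standoff}
6. pcb@(2, 0, 0) [+z clear] — {backplane, bezel, module, pcb, shield, standoff}
7. heatsink@(1, 1, 0) [+y clear] — {backplane, bezel, heatsink, module, pcb, shield, standoff}
8. daughtercard@(0, 0, -1) [-x clear] — {backplane, bezel, daughtercard, heatsink, module, pcb, shield, standoff}
9. duct@(0, 0, -2) [-x clear] — {backplane, bezel, daughtercard, duct, heatsink, module, pcb, shield, standoff}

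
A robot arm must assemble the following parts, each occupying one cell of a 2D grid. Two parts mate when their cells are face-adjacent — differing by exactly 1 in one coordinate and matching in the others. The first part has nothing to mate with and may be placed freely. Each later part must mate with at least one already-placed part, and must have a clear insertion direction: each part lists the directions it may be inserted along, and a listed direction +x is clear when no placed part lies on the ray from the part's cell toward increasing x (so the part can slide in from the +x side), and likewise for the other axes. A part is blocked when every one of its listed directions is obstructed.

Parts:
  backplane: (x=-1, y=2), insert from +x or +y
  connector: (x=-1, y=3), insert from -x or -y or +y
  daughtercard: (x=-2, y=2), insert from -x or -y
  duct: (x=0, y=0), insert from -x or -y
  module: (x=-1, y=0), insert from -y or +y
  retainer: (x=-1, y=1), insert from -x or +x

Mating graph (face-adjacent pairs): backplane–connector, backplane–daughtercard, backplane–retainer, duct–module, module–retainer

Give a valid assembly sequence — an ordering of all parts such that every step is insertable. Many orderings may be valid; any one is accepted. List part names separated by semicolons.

retainer; backplane; daughtercard; connector; module; duct

1. retainer@(-1, 1) [-x clear] — {retainer}
2. backplane@(-1, 2) [+x clear] — {backplane, retainer}
3. daughtercard@(-2, 2) [-x clear] — {backplane, daughtercard, retainer}
4. connector@(-1, 3) [-x clear] — {backplane, connector, daughtercard, retainer}
5. module@(-1, 0) [-y clear] — {backplane, connector, daughtercard, module, retainer}
6. duct@(0, 0) [-y clear] — {backplane, connector, daughtercard, duct, module, retainer}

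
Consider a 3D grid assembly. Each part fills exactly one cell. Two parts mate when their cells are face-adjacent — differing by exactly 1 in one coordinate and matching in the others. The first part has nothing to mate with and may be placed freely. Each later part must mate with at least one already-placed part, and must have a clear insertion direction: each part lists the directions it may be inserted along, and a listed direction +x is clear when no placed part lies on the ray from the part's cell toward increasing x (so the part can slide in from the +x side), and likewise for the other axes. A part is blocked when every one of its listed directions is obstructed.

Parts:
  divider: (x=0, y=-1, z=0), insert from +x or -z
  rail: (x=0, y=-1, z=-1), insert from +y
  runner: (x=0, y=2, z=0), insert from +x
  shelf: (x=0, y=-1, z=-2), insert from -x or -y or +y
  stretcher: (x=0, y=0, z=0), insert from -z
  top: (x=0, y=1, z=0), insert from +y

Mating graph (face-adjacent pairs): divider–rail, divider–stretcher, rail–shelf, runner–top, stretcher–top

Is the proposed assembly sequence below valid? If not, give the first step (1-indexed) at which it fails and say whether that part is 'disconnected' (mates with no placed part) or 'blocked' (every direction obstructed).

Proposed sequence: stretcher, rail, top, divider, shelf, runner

Invalid at step 2 (disconnected)

1. stretcher@(0, 0, 0) [-z clear] — {stretcher}
2. rail@(0, -1, -1) — no placed neighbour ⇒ disconnected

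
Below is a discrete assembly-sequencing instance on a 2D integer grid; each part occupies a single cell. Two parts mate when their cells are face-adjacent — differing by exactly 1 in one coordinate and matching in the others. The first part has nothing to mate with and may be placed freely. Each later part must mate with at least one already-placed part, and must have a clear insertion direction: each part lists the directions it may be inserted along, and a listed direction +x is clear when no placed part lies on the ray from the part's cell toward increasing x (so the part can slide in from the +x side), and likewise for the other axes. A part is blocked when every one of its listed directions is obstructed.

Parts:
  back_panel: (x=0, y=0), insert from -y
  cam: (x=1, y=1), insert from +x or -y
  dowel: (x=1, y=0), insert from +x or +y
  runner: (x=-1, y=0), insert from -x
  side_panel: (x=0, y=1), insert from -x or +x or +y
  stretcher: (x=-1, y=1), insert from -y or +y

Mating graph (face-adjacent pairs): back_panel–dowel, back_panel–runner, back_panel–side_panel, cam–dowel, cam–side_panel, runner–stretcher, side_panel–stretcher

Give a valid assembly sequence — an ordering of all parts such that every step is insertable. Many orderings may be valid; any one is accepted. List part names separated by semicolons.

dowel; cam; side_panel; stretcher; runner; back_panel

1. dowel@(1, 0) [+x clear] — {dowel}
2. cam@(1, 1) [+x clear] — {cam, dowel}
3. side_panel@(0, 1) [-x clear] — {cam, dowel, side_panel}
4. stretcher@(-1, 1) [-y clear] — {cam, dowel, side_panel, stretcher}
5. runner@(-1, 0) [-x clear] — {cam, dowel, runner, side_panel, stretcher}
6. back_panel@(0, 0) [-y clear] — {back_panel, cam, dowel, runner, side_panel, stretcher}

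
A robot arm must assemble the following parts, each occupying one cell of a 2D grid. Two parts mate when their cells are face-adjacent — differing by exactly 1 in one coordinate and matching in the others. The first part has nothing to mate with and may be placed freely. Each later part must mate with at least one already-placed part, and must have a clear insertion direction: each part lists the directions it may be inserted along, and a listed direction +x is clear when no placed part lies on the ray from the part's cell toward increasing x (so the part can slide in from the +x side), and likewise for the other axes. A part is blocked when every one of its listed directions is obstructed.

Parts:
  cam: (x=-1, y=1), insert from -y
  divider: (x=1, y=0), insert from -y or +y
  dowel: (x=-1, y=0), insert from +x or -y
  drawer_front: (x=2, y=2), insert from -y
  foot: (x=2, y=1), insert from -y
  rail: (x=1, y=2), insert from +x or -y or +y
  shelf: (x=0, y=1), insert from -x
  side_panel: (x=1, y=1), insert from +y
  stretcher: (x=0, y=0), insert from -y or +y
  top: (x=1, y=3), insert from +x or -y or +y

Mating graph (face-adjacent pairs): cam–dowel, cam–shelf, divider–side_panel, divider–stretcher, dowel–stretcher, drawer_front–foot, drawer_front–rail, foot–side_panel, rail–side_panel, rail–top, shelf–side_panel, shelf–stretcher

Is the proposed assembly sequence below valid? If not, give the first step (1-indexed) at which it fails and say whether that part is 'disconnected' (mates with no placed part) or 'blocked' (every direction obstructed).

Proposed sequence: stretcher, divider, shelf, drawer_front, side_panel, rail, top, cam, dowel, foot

Invalid at step 4 (disconnected)

1. stretcher@(0, 0) [-y clear] — {stretcher}
2. divider@(1, 0) [-y clear] — {divider, stretcher}
3. shelf@(0, 1) [-x clear] — {divider, shelf, stretcher}
4. drawer_front@(2, 2) — no placed neighbour ⇒ disconnected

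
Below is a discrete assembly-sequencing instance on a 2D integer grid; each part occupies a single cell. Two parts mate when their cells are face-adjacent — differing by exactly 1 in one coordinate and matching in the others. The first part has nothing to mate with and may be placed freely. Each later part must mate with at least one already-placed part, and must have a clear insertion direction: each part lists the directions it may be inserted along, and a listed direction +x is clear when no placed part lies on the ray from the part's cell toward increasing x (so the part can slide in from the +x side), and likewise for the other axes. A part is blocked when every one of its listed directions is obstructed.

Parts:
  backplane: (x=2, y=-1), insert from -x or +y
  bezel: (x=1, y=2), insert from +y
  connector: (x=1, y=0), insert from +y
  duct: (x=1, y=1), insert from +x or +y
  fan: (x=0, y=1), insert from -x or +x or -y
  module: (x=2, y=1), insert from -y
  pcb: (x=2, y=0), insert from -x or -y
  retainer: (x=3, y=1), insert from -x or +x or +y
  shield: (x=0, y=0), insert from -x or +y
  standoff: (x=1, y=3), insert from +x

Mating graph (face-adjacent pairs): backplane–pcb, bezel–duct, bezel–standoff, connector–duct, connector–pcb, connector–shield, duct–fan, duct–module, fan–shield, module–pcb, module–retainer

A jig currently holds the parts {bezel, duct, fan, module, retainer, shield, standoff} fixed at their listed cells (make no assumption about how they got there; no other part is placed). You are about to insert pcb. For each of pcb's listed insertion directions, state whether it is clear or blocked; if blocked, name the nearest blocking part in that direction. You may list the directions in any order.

-x: blocked by shield; -y: clear

-x: nearest on ray is shield@(0, 0) ⇒ blocked
-y: ray from pcb(2, 0) has no placed part ⇒ clear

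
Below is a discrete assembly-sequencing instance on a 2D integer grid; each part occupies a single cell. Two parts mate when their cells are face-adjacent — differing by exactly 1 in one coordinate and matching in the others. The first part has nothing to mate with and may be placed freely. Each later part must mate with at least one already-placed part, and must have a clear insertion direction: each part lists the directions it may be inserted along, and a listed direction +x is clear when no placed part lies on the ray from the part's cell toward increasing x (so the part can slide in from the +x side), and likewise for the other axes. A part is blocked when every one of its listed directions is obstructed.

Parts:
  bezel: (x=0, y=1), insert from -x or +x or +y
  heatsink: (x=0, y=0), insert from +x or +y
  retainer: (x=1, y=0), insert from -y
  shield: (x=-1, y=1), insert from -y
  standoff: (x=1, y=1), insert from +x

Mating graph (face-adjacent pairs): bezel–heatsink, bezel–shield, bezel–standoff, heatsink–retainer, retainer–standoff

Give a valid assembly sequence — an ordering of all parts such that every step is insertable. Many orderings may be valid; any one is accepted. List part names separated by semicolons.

shield; bezel; standoff; heatsink; retainer

1. shield@(-1, 1) [-y clear] — {shield}
2. bezel@(0, 1) [+x clear] — {bezel, shield}
3. standoff@(1, 1) [+x clear] — {bezel, shield, standoff}
4. heatsink@(0, 0) [+x clear] — {bezel, heatsink, shield, standoff}
5. retainer@(1, 0) [-y clear] — {bezel, heatsink, retainer, shield, standoff}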